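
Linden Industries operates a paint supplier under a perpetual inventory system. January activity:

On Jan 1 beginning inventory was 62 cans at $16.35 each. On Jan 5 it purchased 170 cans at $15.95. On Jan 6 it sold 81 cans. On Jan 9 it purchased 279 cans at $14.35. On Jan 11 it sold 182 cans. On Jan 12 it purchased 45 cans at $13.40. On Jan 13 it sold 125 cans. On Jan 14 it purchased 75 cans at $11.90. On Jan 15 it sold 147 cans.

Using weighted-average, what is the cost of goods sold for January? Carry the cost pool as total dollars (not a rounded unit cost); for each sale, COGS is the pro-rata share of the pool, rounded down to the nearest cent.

After Jan 1: 62 on hand, pool $1,013.70 (≈ $16.3500 each)
After Jan 5: 232 on hand, pool $3,725.20 (≈ $16.0569 each)
Jan 6, sell 81: 81/232 × $3,725.20 → $1,300.60
After Jan 9: 430 on hand, pool $6,428.25 (≈ $14.9494 each)
Jan 11, sell 182: 182/430 × $6,428.25 → $2,720.79
After Jan 12: 293 on hand, pool $4,310.46 (≈ $14.7115 each)
Jan 13, sell 125: 125/293 × $4,310.46 → $1,838.93
After Jan 14: 243 on hand, pool $3,364.03 (≈ $13.8437 each)
Jan 15, sell 147: 147/243 × $3,364.03 → $2,035.03
Total COGS = $1,300.60 + $2,720.79 + $1,838.93 + $2,035.03 = $7,895.35
Ending inventory (cost pool remaining) = $1,329.00
Check: goods available $9,224.35 = COGS $7,895.35 + ending $1,329.00

COGS = $7,895.35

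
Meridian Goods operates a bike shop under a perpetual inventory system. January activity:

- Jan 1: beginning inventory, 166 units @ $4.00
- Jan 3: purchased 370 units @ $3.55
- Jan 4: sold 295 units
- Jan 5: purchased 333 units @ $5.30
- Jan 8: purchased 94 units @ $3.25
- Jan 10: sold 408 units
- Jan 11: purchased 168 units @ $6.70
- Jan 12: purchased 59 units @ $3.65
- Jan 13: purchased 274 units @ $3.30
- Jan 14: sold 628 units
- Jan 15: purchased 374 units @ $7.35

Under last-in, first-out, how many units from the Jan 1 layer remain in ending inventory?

Jan 4, 295 sold [LIFO — newest first]: 295 @ $3.55 = $1,047.25
Jan 10, 408 sold [LIFO — newest first]: 94 @ $3.25 + 314 @ $5.30 = $1,969.70
Jan 14, 628 sold [LIFO — newest first]: 274 @ $3.30 + 59 @ $3.65 + 168 @ $6.70 + 19 @ $5.30 + 75 @ $3.55 + 33 @ $4.00 = $2,744.10
Total COGS = $1,047.25 + $1,969.70 + $2,744.10 = $5,761.05
Ending inventory: 133 @ $4.00 + 374 @ $7.35 = $3,280.90

133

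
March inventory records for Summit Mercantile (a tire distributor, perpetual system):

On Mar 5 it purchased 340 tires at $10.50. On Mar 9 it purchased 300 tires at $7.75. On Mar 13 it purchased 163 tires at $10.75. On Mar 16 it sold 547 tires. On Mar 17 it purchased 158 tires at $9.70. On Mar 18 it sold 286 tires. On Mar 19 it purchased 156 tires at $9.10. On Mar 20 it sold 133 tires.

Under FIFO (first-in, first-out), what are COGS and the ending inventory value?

Mar 16, 547 sold [FIFO — oldest first]: 340 @ $10.50 + 207 @ $7.75 = $5,174.25
Mar 18, 286 sold [FIFO — oldest first]: 93 @ $7.75 + 163 @ $10.75 + 30 @ $9.70 = $2,764.00
Mar 20, 133 sold [FIFO — oldest first]: 128 @ $9.70 + 5 @ $9.10 = $1,287.10
Total COGS = $5,174.25 + $2,764.00 + $1,287.10 = $9,225.35
Ending inventory: 151 @ $9.10 = $1,374.10
Check: goods available $10,599.45 = COGS $9,225.35 + ending $1,374.10

COGS = $9,225.35; ending inventory = $1,374.10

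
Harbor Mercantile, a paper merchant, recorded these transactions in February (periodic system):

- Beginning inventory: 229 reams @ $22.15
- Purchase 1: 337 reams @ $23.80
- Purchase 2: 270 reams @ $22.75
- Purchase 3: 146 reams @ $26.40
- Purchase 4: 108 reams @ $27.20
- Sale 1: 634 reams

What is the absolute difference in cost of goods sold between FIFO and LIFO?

FIFO COGS: 229 @ $22.15 + 337 @ $23.80 + 68 @ $22.75 = $14,639.95
LIFO COGS: 108 @ $27.20 + 146 @ $26.40 + 270 @ $22.75 + 110 @ $23.80 = $15,552.50
Difference = |$14,639.95 − $15,552.50| = $912.55

$912.55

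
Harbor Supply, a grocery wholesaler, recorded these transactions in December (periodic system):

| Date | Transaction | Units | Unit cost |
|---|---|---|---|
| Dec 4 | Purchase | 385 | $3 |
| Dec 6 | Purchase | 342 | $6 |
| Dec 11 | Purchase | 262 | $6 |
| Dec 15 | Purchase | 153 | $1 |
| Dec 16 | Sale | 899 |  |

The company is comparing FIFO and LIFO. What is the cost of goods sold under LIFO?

FIFO COGS: 385 @ $3 + 342 @ $6 + 172 @ $6 = $4,239
LIFO COGS: 153 @ $1 + 262 @ $6 + 342 @ $6 + 142 @ $3 = $4,203

COGS = $4,203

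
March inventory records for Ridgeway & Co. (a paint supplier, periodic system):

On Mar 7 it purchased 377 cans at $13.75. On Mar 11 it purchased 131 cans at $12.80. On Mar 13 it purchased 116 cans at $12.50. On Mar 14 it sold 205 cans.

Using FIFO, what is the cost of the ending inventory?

Mar 14, 205 sold [FIFO — oldest first]: 205 @ $13.75 = $2,818.75
Ending inventory: 172 @ $13.75 + 131 @ $12.80 + 116 @ $12.50 = $5,491.80
Check: goods available $8,310.55 = COGS $2,818.75 + ending $5,491.80

Ending inventory = $5,491.80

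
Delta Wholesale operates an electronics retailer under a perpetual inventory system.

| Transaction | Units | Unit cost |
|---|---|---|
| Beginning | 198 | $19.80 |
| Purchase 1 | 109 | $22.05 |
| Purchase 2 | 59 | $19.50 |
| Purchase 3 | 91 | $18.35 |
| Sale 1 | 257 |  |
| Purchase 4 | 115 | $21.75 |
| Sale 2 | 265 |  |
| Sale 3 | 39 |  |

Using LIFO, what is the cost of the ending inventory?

Ending inventory = $217.80

Sale 1 (257) [LIFO — newest first]: 91 @ $18.35 + 59 @ $19.50 + 107 @ $22.05 = $5,179.70
Sale 2 (265) [LIFO — newest first]: 115 @ $21.75 + 2 @ $22.05 + 148 @ $19.80 = $5,475.75
Sale 3 (39) [LIFO — newest first]: 39 @ $19.80 = $772.20
Total COGS = $5,179.70 + $5,475.75 + $772.20 = $11,427.65
Ending inventory: 11 @ $19.80 = $217.80
Check: goods available $11,645.45 = COGS $11,427.65 + ending $217.80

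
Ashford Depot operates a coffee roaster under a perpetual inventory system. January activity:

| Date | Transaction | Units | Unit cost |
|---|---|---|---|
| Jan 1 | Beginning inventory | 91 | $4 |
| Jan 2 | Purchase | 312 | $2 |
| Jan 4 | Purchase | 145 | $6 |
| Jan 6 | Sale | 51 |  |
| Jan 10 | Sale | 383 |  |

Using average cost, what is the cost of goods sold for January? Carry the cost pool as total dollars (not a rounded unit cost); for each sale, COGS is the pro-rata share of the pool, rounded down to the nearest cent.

COGS = $1,471.48

After Jan 1: 91 on hand, pool $364.00 (≈ $4.0000 each)
After Jan 2: 403 on hand, pool $988.00 (≈ $2.4516 each)
After Jan 4: 548 on hand, pool $1,858.00 (≈ $3.3905 each)
Jan 6, sell 51: 51/548 × $1,858.00 → $172.91
Jan 10, sell 383: 383/497 × $1,685.09 → $1,298.57
Total COGS = $172.91 + $1,298.57 = $1,471.48
Ending inventory (cost pool remaining) = $386.52
Check: goods available $1,858.00 = COGS $1,471.48 + ending $386.52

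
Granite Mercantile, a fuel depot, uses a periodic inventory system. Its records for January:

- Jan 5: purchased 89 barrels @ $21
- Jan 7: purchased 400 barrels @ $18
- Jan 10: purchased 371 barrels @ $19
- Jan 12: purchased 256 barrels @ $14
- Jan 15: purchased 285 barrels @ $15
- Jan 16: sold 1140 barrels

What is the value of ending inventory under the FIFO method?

Ending inventory = $3,915

Jan 16, 1140 sold [FIFO — oldest first]: 89 @ $21 + 400 @ $18 + 371 @ $19 + 256 @ $14 + 24 @ $15 = $20,062
Ending inventory: 261 @ $15 = $3,915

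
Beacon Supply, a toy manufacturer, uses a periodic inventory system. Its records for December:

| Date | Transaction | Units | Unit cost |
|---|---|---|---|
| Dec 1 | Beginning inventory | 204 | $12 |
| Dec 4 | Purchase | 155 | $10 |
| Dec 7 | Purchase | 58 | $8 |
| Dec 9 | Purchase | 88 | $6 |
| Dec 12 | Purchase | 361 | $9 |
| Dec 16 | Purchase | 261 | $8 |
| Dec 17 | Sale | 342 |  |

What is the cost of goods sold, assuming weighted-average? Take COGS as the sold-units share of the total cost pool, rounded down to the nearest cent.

COGS = $3,133.83

Dec 17, sell 342: 342/1127 × $10,327.00 → $3,133.83
Ending inventory (cost pool remaining) = $7,193.17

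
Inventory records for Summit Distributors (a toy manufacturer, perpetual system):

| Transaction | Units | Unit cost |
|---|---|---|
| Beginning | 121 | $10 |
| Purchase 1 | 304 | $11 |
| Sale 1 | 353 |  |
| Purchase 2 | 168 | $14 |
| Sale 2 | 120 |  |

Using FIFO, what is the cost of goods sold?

Sale 1 (353) [FIFO — oldest first]: 121 @ $10 + 232 @ $11 = $3,762
Sale 2 (120) [FIFO — oldest first]: 72 @ $11 + 48 @ $14 = $1,464
Total COGS = $3,762 + $1,464 = $5,226
Ending inventory: 120 @ $14 = $1,680

COGS = $5,226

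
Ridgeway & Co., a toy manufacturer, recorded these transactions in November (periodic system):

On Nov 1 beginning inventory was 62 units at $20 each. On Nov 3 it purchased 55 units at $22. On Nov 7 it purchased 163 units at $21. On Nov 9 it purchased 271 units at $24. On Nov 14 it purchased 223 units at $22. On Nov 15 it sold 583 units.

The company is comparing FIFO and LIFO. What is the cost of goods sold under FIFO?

COGS = $13,081

FIFO COGS: 62 @ $20 + 55 @ $22 + 163 @ $21 + 271 @ $24 + 32 @ $22 = $13,081
LIFO COGS: 223 @ $22 + 271 @ $24 + 89 @ $21 = $13,279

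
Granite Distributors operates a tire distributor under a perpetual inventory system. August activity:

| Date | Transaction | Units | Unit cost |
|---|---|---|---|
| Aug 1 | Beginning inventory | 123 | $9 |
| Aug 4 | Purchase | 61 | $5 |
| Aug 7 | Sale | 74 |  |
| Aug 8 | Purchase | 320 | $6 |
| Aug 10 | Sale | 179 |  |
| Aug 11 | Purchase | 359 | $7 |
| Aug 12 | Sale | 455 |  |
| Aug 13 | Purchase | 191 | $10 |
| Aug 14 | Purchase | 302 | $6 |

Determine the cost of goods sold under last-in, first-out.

COGS = $4,585

Aug 7, 74 sold [LIFO — newest first]: 61 @ $5 + 13 @ $9 = $422
Aug 10, 179 sold [LIFO — newest first]: 179 @ $6 = $1,074
Aug 12, 455 sold [LIFO — newest first]: 359 @ $7 + 96 @ $6 = $3,089
Total COGS = $422 + $1,074 + $3,089 = $4,585
Ending inventory: 110 @ $9 + 45 @ $6 + 191 @ $10 + 302 @ $6 = $4,982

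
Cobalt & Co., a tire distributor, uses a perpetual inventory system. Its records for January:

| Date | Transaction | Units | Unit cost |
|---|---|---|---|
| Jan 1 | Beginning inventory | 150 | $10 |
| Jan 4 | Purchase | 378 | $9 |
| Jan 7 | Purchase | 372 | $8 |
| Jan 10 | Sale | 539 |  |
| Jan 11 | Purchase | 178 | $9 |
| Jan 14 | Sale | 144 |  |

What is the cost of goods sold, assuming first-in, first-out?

Jan 10, 539 sold [FIFO — oldest first]: 150 @ $10 + 378 @ $9 + 11 @ $8 = $4,990
Jan 14, 144 sold [FIFO — oldest first]: 144 @ $8 = $1,152
Total COGS = $4,990 + $1,152 = $6,142
Ending inventory: 217 @ $8 + 178 @ $9 = $3,338

COGS = $6,142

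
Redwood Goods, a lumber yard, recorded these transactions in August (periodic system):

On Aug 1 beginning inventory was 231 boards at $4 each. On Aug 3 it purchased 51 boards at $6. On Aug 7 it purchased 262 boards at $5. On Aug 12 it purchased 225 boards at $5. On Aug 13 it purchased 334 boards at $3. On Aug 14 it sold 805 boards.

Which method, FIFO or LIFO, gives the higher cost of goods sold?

FIFO

FIFO COGS: 231 @ $4 + 51 @ $6 + 262 @ $5 + 225 @ $5 + 36 @ $3 = $3,773
LIFO COGS: 334 @ $3 + 225 @ $5 + 246 @ $5 = $3,357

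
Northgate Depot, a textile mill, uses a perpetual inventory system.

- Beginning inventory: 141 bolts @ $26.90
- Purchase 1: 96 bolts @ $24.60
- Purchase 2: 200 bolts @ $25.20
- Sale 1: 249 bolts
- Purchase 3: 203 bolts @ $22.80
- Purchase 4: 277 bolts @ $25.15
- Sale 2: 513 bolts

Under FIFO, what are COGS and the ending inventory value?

Sale 1 (249) [FIFO — oldest first]: 141 @ $26.90 + 96 @ $24.60 + 12 @ $25.20 = $6,456.90
Sale 2 (513) [FIFO — oldest first]: 188 @ $25.20 + 203 @ $22.80 + 122 @ $25.15 = $12,434.30
Total COGS = $6,456.90 + $12,434.30 = $18,891.20
Ending inventory: 155 @ $25.15 = $3,898.25

COGS = $18,891.20; ending inventory = $3,898.25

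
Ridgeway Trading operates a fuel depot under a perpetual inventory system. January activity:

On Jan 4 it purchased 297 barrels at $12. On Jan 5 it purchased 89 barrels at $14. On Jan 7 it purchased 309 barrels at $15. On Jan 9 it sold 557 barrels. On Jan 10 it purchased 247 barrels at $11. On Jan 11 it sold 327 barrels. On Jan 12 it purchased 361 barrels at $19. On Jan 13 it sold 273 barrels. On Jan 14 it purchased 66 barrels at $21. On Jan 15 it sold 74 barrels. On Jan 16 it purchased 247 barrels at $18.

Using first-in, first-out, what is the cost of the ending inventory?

Ending inventory = $7,200

Jan 9, 557 sold [FIFO — oldest first]: 297 @ $12 + 89 @ $14 + 171 @ $15 = $7,375
Jan 11, 327 sold [FIFO — oldest first]: 138 @ $15 + 189 @ $11 = $4,149
Jan 13, 273 sold [FIFO — oldest first]: 58 @ $11 + 215 @ $19 = $4,723
Jan 15, 74 sold [FIFO — oldest first]: 74 @ $19 = $1,406
Total COGS = $7,375 + $4,149 + $4,723 + $1,406 = $17,653
Ending inventory: 72 @ $19 + 66 @ $21 + 247 @ $18 = $7,200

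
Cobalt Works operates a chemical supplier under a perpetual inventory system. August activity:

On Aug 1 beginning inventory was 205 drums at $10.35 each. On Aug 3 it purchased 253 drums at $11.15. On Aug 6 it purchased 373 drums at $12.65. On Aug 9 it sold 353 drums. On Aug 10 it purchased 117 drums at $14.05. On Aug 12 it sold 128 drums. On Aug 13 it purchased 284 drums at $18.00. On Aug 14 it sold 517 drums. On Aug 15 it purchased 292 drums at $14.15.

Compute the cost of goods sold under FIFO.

COGS = $12,205.00

Aug 9, 353 sold [FIFO — oldest first]: 205 @ $10.35 + 148 @ $11.15 = $3,771.95
Aug 12, 128 sold [FIFO — oldest first]: 105 @ $11.15 + 23 @ $12.65 = $1,461.70
Aug 14, 517 sold [FIFO — oldest first]: 350 @ $12.65 + 117 @ $14.05 + 50 @ $18.00 = $6,971.35
Total COGS = $3,771.95 + $1,461.70 + $6,971.35 = $12,205.00
Ending inventory: 234 @ $18.00 + 292 @ $14.15 = $8,343.80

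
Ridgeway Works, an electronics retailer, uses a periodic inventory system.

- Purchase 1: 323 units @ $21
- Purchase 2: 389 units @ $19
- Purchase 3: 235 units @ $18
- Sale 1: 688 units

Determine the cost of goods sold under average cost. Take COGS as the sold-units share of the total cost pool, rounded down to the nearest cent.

Sale 1, sell 688: 688/947 × $18,404.00 → $13,370.59
Ending inventory (cost pool remaining) = $5,033.41

COGS = $13,370.59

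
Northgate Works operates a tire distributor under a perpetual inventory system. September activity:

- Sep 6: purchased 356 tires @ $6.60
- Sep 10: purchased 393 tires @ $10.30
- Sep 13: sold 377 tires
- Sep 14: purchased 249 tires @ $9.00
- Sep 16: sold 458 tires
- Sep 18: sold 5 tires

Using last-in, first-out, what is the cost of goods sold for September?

COGS = $7,595.70

Sep 13, 377 sold [LIFO — newest first]: 377 @ $10.30 = $3,883.10
Sep 16, 458 sold [LIFO — newest first]: 249 @ $9.00 + 16 @ $10.30 + 193 @ $6.60 = $3,679.60
Sep 18, 5 sold [LIFO — newest first]: 5 @ $6.60 = $33.00
Total COGS = $3,883.10 + $3,679.60 + $33.00 = $7,595.70
Ending inventory: 158 @ $6.60 = $1,042.80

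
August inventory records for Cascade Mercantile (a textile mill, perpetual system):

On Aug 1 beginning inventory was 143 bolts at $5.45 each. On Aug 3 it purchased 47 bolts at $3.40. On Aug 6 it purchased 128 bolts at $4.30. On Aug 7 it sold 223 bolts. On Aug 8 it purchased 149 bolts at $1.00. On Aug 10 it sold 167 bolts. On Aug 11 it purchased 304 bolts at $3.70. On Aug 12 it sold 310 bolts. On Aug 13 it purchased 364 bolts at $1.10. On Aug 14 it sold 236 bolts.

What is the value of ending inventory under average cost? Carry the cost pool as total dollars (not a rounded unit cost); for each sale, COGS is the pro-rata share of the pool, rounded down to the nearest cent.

Ending inventory = $295.05

After Aug 1: 143 on hand, pool $779.35 (≈ $5.4500 each)
After Aug 3: 190 on hand, pool $939.15 (≈ $4.9429 each)
After Aug 6: 318 on hand, pool $1,489.55 (≈ $4.6841 each)
Aug 7, sell 223: 223/318 × $1,489.55 → $1,044.55
After Aug 8: 244 on hand, pool $594.00 (≈ $2.4344 each)
Aug 10, sell 167: 167/244 × $594.00 → $406.54
After Aug 11: 381 on hand, pool $1,312.26 (≈ $3.4443 each)
Aug 12, sell 310: 310/381 × $1,312.26 → $1,067.71
After Aug 13: 435 on hand, pool $644.95 (≈ $1.4826 each)
Aug 14, sell 236: 236/435 × $644.95 → $349.90
Total COGS = $1,044.55 + $406.54 + $1,067.71 + $349.90 = $2,868.70
Ending inventory (cost pool remaining) = $295.05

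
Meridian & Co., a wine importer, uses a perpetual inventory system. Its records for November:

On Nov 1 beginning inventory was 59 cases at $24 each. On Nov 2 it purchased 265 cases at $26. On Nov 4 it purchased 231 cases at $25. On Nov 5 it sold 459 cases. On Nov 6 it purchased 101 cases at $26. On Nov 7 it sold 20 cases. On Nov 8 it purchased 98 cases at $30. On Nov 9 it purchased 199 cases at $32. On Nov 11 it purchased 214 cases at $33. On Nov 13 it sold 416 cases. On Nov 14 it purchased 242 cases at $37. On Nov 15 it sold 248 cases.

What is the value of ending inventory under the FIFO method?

Nov 5, 459 sold [FIFO — oldest first]: 59 @ $24 + 265 @ $26 + 135 @ $25 = $11,681
Nov 7, 20 sold [FIFO — oldest first]: 20 @ $25 = $500
Nov 13, 416 sold [FIFO — oldest first]: 76 @ $25 + 101 @ $26 + 98 @ $30 + 141 @ $32 = $11,978
Nov 15, 248 sold [FIFO — oldest first]: 58 @ $32 + 190 @ $33 = $8,126
Total COGS = $11,681 + $500 + $11,978 + $8,126 = $32,285
Ending inventory: 24 @ $33 + 242 @ $37 = $9,746
Check: goods available $42,031 = COGS $32,285 + ending $9,746

Ending inventory = $9,746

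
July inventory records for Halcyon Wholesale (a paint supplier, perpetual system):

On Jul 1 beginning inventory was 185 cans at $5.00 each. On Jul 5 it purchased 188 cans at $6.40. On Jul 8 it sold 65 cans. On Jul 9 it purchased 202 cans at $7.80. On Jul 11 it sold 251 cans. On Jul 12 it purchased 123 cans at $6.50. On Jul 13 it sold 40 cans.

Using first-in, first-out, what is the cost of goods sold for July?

Jul 8, 65 sold [FIFO — oldest first]: 65 @ $5.00 = $325.00
Jul 11, 251 sold [FIFO — oldest first]: 120 @ $5.00 + 131 @ $6.40 = $1,438.40
Jul 13, 40 sold [FIFO — oldest first]: 40 @ $6.40 = $256.00
Total COGS = $325.00 + $1,438.40 + $256.00 = $2,019.40
Ending inventory: 17 @ $6.40 + 202 @ $7.80 + 123 @ $6.50 = $2,483.90
Check: goods available $4,503.30 = COGS $2,019.40 + ending $2,483.90

COGS = $2,019.40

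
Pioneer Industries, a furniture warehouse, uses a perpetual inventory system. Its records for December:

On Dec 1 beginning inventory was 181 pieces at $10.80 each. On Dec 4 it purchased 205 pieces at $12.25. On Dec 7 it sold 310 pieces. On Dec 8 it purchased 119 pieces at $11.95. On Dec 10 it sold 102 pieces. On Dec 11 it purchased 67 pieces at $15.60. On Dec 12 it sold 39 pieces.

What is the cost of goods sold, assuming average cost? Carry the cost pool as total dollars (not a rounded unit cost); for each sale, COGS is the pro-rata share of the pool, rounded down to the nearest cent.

After Dec 1: 181 on hand, pool $1,954.80 (≈ $10.8000 each)
After Dec 4: 386 on hand, pool $4,466.05 (≈ $11.5701 each)
Dec 7, sell 310: 310/386 × $4,466.05 → $3,586.72
After Dec 8: 195 on hand, pool $2,301.38 (≈ $11.8019 each)
Dec 10, sell 102: 102/195 × $2,301.38 → $1,203.79
After Dec 11: 160 on hand, pool $2,142.79 (≈ $13.3924 each)
Dec 12, sell 39: 39/160 × $2,142.79 → $522.30
Total COGS = $3,586.72 + $1,203.79 + $522.30 = $5,312.81
Ending inventory (cost pool remaining) = $1,620.49

COGS = $5,312.81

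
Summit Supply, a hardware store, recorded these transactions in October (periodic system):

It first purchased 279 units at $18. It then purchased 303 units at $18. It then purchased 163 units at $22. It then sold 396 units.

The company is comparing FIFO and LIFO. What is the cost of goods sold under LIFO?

COGS = $7,780

FIFO COGS: 279 @ $18 + 117 @ $18 = $7,128
LIFO COGS: 163 @ $22 + 233 @ $18 = $7,780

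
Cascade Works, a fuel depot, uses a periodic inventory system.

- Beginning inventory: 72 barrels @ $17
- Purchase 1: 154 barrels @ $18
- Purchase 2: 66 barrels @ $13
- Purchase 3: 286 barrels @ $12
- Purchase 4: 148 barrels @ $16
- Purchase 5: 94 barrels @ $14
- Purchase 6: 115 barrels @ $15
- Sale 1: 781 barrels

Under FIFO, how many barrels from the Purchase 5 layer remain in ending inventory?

39

Sale 1 (781) [FIFO — oldest first]: 72 @ $17 + 154 @ $18 + 66 @ $13 + 286 @ $12 + 148 @ $16 + 55 @ $14 = $11,424
Ending inventory: 39 @ $14 + 115 @ $15 = $2,271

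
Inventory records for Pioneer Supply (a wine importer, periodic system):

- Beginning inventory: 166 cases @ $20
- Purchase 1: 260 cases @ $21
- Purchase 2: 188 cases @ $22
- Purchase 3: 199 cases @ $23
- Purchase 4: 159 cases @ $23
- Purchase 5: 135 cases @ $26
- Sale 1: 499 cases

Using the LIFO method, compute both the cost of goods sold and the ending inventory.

COGS = $11,876; ending inventory = $12,784

Sale 1 (499) [LIFO — newest first]: 135 @ $26 + 159 @ $23 + 199 @ $23 + 6 @ $22 = $11,876
Ending inventory: 166 @ $20 + 260 @ $21 + 182 @ $22 = $12,784
Check: goods available $24,660 = COGS $11,876 + ending $12,784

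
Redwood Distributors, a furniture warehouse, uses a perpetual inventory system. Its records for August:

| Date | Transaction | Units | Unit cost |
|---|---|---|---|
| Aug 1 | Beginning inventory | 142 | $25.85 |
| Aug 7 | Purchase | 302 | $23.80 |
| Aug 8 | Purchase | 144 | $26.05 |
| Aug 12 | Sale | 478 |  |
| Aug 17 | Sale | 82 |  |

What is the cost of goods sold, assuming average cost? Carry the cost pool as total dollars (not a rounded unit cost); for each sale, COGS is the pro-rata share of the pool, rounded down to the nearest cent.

COGS = $13,913.80

After Aug 1: 142 on hand, pool $3,670.70 (≈ $25.8500 each)
After Aug 7: 444 on hand, pool $10,858.30 (≈ $24.4556 each)
After Aug 8: 588 on hand, pool $14,609.50 (≈ $24.8461 each)
Aug 12, sell 478: 478/588 × $14,609.50 → $11,876.43
Aug 17, sell 82: 82/110 × $2,733.07 → $2,037.37
Total COGS = $11,876.43 + $2,037.37 = $13,913.80
Ending inventory (cost pool remaining) = $695.70
Check: goods available $14,609.50 = COGS $13,913.80 + ending $695.70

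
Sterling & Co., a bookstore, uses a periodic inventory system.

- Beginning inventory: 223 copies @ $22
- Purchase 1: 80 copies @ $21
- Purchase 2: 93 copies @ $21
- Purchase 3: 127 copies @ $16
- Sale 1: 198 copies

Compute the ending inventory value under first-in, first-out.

Ending inventory = $6,215

Sale 1 (198) [FIFO — oldest first]: 198 @ $22 = $4,356
Ending inventory: 25 @ $22 + 80 @ $21 + 93 @ $21 + 127 @ $16 = $6,215
Check: goods available $10,571 = COGS $4,356 + ending $6,215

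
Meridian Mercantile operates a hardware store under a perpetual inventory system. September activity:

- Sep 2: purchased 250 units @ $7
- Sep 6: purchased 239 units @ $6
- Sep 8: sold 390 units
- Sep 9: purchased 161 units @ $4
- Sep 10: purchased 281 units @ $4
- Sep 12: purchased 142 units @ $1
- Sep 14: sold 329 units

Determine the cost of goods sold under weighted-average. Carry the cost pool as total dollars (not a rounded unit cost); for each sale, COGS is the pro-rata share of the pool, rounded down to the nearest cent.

After Sep 2: 250 on hand, pool $1,750.00 (≈ $7.0000 each)
After Sep 6: 489 on hand, pool $3,184.00 (≈ $6.5112 each)
Sep 8, sell 390: 390/489 × $3,184.00 → $2,539.38
After Sep 9: 260 on hand, pool $1,288.62 (≈ $4.9562 each)
After Sep 10: 541 on hand, pool $2,412.62 (≈ $4.4596 each)
After Sep 12: 683 on hand, pool $2,554.62 (≈ $3.7403 each)
Sep 14, sell 329: 329/683 × $2,554.62 → $1,230.55
Total COGS = $2,539.38 + $1,230.55 = $3,769.93
Ending inventory (cost pool remaining) = $1,324.07

COGS = $3,769.93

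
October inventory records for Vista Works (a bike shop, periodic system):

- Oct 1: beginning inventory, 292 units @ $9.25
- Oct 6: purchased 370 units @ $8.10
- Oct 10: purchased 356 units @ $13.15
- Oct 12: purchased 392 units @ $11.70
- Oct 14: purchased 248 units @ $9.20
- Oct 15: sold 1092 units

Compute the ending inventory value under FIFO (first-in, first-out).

Ending inventory = $6,002.20

Oct 15, 1092 sold [FIFO — oldest first]: 292 @ $9.25 + 370 @ $8.10 + 356 @ $13.15 + 74 @ $11.70 = $11,245.20
Ending inventory: 318 @ $11.70 + 248 @ $9.20 = $6,002.20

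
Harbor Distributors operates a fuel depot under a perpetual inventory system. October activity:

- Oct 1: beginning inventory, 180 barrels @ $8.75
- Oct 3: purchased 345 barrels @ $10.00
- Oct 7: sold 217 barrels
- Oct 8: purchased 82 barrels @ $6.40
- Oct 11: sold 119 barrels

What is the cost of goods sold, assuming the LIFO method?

COGS = $3,064.80

Oct 7, 217 sold [LIFO — newest first]: 217 @ $10.00 = $2,170.00
Oct 11, 119 sold [LIFO — newest first]: 82 @ $6.40 + 37 @ $10.00 = $894.80
Total COGS = $2,170.00 + $894.80 = $3,064.80
Ending inventory: 180 @ $8.75 + 91 @ $10.00 = $2,485.00
Check: goods available $5,549.80 = COGS $3,064.80 + ending $2,485.00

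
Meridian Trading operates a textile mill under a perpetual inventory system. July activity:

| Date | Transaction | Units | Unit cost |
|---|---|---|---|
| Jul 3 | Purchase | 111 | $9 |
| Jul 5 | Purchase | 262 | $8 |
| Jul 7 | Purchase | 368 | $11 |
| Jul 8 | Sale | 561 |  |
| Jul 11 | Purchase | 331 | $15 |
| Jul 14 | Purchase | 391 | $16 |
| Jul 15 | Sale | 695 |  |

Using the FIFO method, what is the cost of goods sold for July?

Jul 8, 561 sold [FIFO — oldest first]: 111 @ $9 + 262 @ $8 + 188 @ $11 = $5,163
Jul 15, 695 sold [FIFO — oldest first]: 180 @ $11 + 331 @ $15 + 184 @ $16 = $9,889
Total COGS = $5,163 + $9,889 = $15,052
Ending inventory: 207 @ $16 = $3,312
Check: goods available $18,364 = COGS $15,052 + ending $3,312

COGS = $15,052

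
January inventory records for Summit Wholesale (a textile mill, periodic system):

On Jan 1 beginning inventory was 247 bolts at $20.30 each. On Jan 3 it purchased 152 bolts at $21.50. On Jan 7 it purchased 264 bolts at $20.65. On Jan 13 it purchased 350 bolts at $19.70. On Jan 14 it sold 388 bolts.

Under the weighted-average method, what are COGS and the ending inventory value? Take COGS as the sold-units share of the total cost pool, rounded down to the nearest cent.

Jan 14, sell 388: 388/1013 × $20,628.70 → $7,901.21
Ending inventory (cost pool remaining) = $12,727.49
Check: goods available $20,628.70 = COGS $7,901.21 + ending $12,727.49

COGS = $7,901.21; ending inventory = $12,727.49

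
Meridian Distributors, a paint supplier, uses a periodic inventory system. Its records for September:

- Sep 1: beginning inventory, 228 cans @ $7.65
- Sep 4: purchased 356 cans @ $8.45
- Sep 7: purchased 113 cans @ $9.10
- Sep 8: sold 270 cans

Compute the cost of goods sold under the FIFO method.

COGS = $2,099.10

Sep 8, 270 sold [FIFO — oldest first]: 228 @ $7.65 + 42 @ $8.45 = $2,099.10
Ending inventory: 314 @ $8.45 + 113 @ $9.10 = $3,681.60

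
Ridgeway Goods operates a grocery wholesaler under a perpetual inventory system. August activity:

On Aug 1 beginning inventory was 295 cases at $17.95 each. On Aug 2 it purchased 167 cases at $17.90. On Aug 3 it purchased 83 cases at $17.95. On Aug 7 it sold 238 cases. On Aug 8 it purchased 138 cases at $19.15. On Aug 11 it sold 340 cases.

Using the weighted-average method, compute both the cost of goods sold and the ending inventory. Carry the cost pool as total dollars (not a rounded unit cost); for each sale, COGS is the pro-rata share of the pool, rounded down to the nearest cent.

COGS = $10,494.38; ending inventory = $1,922.72

After Aug 1: 295 on hand, pool $5,295.25 (≈ $17.9500 each)
After Aug 2: 462 on hand, pool $8,284.55 (≈ $17.9319 each)
After Aug 3: 545 on hand, pool $9,774.40 (≈ $17.9347 each)
Aug 7, sell 238: 238/545 × $9,774.40 → $4,268.45
After Aug 8: 445 on hand, pool $8,148.65 (≈ $18.3116 each)
Aug 11, sell 340: 340/445 × $8,148.65 → $6,225.93
Total COGS = $4,268.45 + $6,225.93 = $10,494.38
Ending inventory (cost pool remaining) = $1,922.72
Check: goods available $12,417.10 = COGS $10,494.38 + ending $1,922.72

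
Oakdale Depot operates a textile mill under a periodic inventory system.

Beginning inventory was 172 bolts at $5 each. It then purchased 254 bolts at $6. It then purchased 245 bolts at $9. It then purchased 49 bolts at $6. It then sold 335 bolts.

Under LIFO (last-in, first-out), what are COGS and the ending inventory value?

COGS = $2,745; ending inventory = $2,138

Sale 1 (335) [LIFO — newest first]: 49 @ $6 + 245 @ $9 + 41 @ $6 = $2,745
Ending inventory: 172 @ $5 + 213 @ $6 = $2,138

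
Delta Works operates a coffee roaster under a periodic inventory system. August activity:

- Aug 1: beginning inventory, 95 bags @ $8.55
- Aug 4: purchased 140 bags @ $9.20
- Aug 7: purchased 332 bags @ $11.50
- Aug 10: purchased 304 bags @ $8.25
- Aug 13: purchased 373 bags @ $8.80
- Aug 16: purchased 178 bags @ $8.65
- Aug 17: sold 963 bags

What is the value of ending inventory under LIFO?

Ending inventory = $4,676.25

Aug 17, 963 sold [LIFO — newest first]: 178 @ $8.65 + 373 @ $8.80 + 304 @ $8.25 + 108 @ $11.50 = $8,572.10
Ending inventory: 95 @ $8.55 + 140 @ $9.20 + 224 @ $11.50 = $4,676.25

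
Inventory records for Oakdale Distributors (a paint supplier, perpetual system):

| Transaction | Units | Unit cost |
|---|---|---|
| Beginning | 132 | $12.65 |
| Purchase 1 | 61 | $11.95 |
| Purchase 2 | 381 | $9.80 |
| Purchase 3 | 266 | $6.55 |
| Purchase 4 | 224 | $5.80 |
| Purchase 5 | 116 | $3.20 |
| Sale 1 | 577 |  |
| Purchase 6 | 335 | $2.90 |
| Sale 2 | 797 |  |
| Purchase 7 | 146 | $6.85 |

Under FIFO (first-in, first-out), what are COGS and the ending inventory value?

Sale 1 (577) [FIFO — oldest first]: 132 @ $12.65 + 61 @ $11.95 + 381 @ $9.80 + 3 @ $6.55 = $6,152.20
Sale 2 (797) [FIFO — oldest first]: 263 @ $6.55 + 224 @ $5.80 + 116 @ $3.20 + 194 @ $2.90 = $3,955.65
Total COGS = $6,152.20 + $3,955.65 = $10,107.85
Ending inventory: 141 @ $2.90 + 146 @ $6.85 = $1,409.00
Check: goods available $11,516.85 = COGS $10,107.85 + ending $1,409.00

COGS = $10,107.85; ending inventory = $1,409.00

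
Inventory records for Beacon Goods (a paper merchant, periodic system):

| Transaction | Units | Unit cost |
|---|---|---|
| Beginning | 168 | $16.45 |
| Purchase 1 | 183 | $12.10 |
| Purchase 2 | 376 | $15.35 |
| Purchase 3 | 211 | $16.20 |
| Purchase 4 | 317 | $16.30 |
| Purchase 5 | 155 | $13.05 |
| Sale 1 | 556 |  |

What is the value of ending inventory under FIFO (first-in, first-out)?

Ending inventory = $13,232.90

Sale 1 (556) [FIFO — oldest first]: 168 @ $16.45 + 183 @ $12.10 + 205 @ $15.35 = $8,124.65
Ending inventory: 171 @ $15.35 + 211 @ $16.20 + 317 @ $16.30 + 155 @ $13.05 = $13,232.90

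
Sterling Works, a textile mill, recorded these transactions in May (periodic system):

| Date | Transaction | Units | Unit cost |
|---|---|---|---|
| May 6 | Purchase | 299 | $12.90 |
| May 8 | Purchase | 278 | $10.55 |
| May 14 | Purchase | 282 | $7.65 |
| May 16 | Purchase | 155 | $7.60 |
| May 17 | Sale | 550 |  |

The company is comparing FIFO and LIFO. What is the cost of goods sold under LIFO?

COGS = $4,527.45

FIFO COGS: 299 @ $12.90 + 251 @ $10.55 = $6,505.15
LIFO COGS: 155 @ $7.60 + 282 @ $7.65 + 113 @ $10.55 = $4,527.45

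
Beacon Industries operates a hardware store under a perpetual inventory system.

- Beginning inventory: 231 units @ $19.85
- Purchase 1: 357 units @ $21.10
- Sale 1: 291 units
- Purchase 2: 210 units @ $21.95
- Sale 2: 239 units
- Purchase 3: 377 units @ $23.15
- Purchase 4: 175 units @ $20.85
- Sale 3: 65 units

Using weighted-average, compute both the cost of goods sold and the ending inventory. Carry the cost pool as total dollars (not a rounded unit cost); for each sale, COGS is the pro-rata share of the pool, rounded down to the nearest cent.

COGS = $12,486.14; ending inventory = $16,617.71

After Beginning: 231 on hand, pool $4,585.35 (≈ $19.8500 each)
After Purchase 1: 588 on hand, pool $12,118.05 (≈ $20.6089 each)
Sale 1, sell 291: 291/588 × $12,118.05 → $5,997.19
After Purchase 2: 507 on hand, pool $10,730.36 (≈ $21.1644 each)
Sale 2, sell 239: 239/507 × $10,730.36 → $5,058.29
After Purchase 3: 645 on hand, pool $14,399.62 (≈ $22.3250 each)
After Purchase 4: 820 on hand, pool $18,048.37 (≈ $22.0102 each)
Sale 3, sell 65: 65/820 × $18,048.37 → $1,430.66
Total COGS = $5,997.19 + $5,058.29 + $1,430.66 = $12,486.14
Ending inventory (cost pool remaining) = $16,617.71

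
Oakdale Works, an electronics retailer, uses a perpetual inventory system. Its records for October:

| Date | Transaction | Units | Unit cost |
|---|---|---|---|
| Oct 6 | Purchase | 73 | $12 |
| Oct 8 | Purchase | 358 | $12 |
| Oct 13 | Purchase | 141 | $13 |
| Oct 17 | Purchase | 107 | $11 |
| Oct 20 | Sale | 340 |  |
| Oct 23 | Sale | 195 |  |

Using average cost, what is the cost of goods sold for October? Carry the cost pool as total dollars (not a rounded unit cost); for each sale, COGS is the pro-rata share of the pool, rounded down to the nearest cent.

After Oct 6: 73 on hand, pool $876.00 (≈ $12.0000 each)
After Oct 8: 431 on hand, pool $5,172.00 (≈ $12.0000 each)
After Oct 13: 572 on hand, pool $7,005.00 (≈ $12.2465 each)
After Oct 17: 679 on hand, pool $8,182.00 (≈ $12.0501 each)
Oct 20, sell 340: 340/679 × $8,182.00 → $4,097.02
Oct 23, sell 195: 195/339 × $4,084.98 → $2,349.76
Total COGS = $4,097.02 + $2,349.76 = $6,446.78
Ending inventory (cost pool remaining) = $1,735.22
Check: goods available $8,182.00 = COGS $6,446.78 + ending $1,735.22

COGS = $6,446.78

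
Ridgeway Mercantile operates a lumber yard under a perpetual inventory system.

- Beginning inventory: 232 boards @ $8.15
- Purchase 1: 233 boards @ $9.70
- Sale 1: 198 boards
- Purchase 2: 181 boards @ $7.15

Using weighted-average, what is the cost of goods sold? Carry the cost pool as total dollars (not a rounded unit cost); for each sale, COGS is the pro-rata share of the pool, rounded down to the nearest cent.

After Beginning: 232 on hand, pool $1,890.80 (≈ $8.1500 each)
After Purchase 1: 465 on hand, pool $4,150.90 (≈ $8.9267 each)
Sale 1, sell 198: 198/465 × $4,150.90 → $1,767.48
After Purchase 2: 448 on hand, pool $3,677.57 (≈ $8.2089 each)
Ending inventory (cost pool remaining) = $3,677.57
Check: goods available $5,445.05 = COGS $1,767.48 + ending $3,677.57

COGS = $1,767.48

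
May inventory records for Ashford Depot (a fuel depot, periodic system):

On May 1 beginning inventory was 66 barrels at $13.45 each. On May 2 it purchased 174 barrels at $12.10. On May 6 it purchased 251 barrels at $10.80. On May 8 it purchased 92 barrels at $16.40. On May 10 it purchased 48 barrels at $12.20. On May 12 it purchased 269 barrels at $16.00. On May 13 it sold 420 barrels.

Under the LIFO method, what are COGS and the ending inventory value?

May 13, 420 sold [LIFO — newest first]: 269 @ $16.00 + 48 @ $12.20 + 92 @ $16.40 + 11 @ $10.80 = $6,517.20
Ending inventory: 66 @ $13.45 + 174 @ $12.10 + 240 @ $10.80 = $5,585.10

COGS = $6,517.20; ending inventory = $5,585.10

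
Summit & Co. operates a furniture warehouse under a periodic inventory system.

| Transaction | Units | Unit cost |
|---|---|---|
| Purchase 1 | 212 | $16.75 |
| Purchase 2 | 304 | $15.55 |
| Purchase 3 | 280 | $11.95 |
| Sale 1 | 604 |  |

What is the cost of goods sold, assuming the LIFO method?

COGS = $8,408.20

Sale 1 (604) [LIFO — newest first]: 280 @ $11.95 + 304 @ $15.55 + 20 @ $16.75 = $8,408.20
Ending inventory: 192 @ $16.75 = $3,216.00
Check: goods available $11,624.20 = COGS $8,408.20 + ending $3,216.00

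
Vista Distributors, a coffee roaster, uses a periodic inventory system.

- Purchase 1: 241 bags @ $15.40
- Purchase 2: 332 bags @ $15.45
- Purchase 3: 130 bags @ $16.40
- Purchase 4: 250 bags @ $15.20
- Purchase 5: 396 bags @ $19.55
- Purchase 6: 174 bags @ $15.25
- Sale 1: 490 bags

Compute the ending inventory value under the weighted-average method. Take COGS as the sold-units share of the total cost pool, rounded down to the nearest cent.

Sale 1, sell 490: 490/1523 × $25,168.10 → $8,097.41
Ending inventory (cost pool remaining) = $17,070.69

Ending inventory = $17,070.69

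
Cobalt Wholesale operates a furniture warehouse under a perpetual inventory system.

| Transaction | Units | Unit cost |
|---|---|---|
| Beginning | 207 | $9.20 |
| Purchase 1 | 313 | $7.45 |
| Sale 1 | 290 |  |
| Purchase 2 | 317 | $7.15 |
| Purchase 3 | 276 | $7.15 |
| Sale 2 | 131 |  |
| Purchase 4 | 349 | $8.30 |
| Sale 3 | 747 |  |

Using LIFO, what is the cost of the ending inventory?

Sale 1 (290) [LIFO — newest first]: 290 @ $7.45 = $2,160.50
Sale 2 (131) [LIFO — newest first]: 131 @ $7.15 = $936.65
Sale 3 (747) [LIFO — newest first]: 349 @ $8.30 + 145 @ $7.15 + 253 @ $7.15 = $5,742.40
Total COGS = $2,160.50 + $936.65 + $5,742.40 = $8,839.55
Ending inventory: 207 @ $9.20 + 23 @ $7.45 + 64 @ $7.15 = $2,533.35
Check: goods available $11,372.90 = COGS $8,839.55 + ending $2,533.35

Ending inventory = $2,533.35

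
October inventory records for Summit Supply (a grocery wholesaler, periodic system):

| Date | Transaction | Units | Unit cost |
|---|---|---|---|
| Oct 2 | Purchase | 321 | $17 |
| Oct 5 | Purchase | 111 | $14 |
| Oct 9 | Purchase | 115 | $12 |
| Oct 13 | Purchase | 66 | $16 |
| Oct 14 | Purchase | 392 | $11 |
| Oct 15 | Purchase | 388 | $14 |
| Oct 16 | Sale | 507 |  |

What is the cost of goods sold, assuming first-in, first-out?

Oct 16, 507 sold [FIFO — oldest first]: 321 @ $17 + 111 @ $14 + 75 @ $12 = $7,911
Ending inventory: 40 @ $12 + 66 @ $16 + 392 @ $11 + 388 @ $14 = $11,280

COGS = $7,911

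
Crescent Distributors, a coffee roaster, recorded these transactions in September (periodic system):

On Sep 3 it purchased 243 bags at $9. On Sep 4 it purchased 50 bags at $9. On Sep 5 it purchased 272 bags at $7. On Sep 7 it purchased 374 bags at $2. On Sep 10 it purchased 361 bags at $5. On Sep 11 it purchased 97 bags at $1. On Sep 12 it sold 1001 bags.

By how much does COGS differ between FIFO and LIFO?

$1,766

FIFO COGS: 243 @ $9 + 50 @ $9 + 272 @ $7 + 374 @ $2 + 62 @ $5 = $5,599
LIFO COGS: 97 @ $1 + 361 @ $5 + 374 @ $2 + 169 @ $7 = $3,833
Difference = |$5,599 − $3,833| = $1,766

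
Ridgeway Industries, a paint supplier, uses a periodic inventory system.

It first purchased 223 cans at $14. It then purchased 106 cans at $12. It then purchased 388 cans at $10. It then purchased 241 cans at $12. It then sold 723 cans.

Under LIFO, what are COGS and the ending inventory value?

COGS = $7,900; ending inventory = $3,266

Sale 1 (723) [LIFO — newest first]: 241 @ $12 + 388 @ $10 + 94 @ $12 = $7,900
Ending inventory: 223 @ $14 + 12 @ $12 = $3,266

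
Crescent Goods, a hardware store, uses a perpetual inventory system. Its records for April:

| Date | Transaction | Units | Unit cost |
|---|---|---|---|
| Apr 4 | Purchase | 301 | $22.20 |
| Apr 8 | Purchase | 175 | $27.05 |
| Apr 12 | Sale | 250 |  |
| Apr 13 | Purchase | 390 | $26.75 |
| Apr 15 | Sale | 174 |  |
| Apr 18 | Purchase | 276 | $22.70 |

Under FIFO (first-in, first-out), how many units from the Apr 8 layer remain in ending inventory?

Apr 12, 250 sold [FIFO — oldest first]: 250 @ $22.20 = $5,550.00
Apr 15, 174 sold [FIFO — oldest first]: 51 @ $22.20 + 123 @ $27.05 = $4,459.35
Total COGS = $5,550.00 + $4,459.35 = $10,009.35
Ending inventory: 52 @ $27.05 + 390 @ $26.75 + 276 @ $22.70 = $18,104.30

52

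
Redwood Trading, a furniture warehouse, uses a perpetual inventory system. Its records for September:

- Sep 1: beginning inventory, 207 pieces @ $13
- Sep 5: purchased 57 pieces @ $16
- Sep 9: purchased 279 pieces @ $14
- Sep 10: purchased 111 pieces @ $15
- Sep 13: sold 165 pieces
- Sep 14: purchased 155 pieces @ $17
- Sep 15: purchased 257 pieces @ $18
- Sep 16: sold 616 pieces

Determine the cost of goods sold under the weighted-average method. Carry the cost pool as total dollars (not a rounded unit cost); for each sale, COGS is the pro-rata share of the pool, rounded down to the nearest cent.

COGS = $11,968.48

After Sep 1: 207 on hand, pool $2,691.00 (≈ $13.0000 each)
After Sep 5: 264 on hand, pool $3,603.00 (≈ $13.6477 each)
After Sep 9: 543 on hand, pool $7,509.00 (≈ $13.8287 each)
After Sep 10: 654 on hand, pool $9,174.00 (≈ $14.0275 each)
Sep 13, sell 165: 165/654 × $9,174.00 → $2,314.54
After Sep 14: 644 on hand, pool $9,494.46 (≈ $14.7430 each)
After Sep 15: 901 on hand, pool $14,120.46 (≈ $15.6720 each)
Sep 16, sell 616: 616/901 × $14,120.46 → $9,653.94
Total COGS = $2,314.54 + $9,653.94 = $11,968.48
Ending inventory (cost pool remaining) = $4,466.52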